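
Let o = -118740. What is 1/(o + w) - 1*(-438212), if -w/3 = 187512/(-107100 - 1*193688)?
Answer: 3912685897115755/8928751146 ≈ 4.3821e+5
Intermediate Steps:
w = 140634/75197 (w = -562536/(-107100 - 1*193688) = -562536/(-107100 - 193688) = -562536/(-300788) = -562536*(-1)/300788 = -3*(-46878/75197) = 140634/75197 ≈ 1.8702)
1/(o + w) - 1*(-438212) = 1/(-118740 + 140634/75197) - 1*(-438212) = 1/(-8928751146/75197) + 438212 = -75197/8928751146 + 438212 = 3912685897115755/8928751146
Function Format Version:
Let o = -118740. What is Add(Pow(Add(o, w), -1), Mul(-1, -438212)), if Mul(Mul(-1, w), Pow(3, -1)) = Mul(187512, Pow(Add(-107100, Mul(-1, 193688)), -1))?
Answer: Rational(3912685897115755, 8928751146) ≈ 4.3821e+5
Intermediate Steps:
w = Rational(140634, 75197) (w = Mul(-3, Mul(187512, Pow(Add(-107100, Mul(-1, 193688)), -1))) = Mul(-3, Mul(187512, Pow(Add(-107100, -193688), -1))) = Mul(-3, Mul(187512, Pow(-300788, -1))) = Mul(-3, Mul(187512, Rational(-1, 300788))) = Mul(-3, Rational(-46878, 75197)) = Rational(140634, 75197) ≈ 1.8702)
Add(Pow(Add(o, w), -1), Mul(-1, -438212)) = Add(Pow(Add(-118740, Rational(140634, 75197)), -1), Mul(-1, -438212)) = Add(Pow(Rational(-8928751146, 75197), -1), 438212) = Add(Rational(-75197, 8928751146), 438212) = Rational(3912685897115755, 8928751146)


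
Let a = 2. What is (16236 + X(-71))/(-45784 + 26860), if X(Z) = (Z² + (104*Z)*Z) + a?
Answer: -545543/18924 ≈ -28.828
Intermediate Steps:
X(Z) = 2 + 105*Z² (X(Z) = (Z² + (104*Z)*Z) + 2 = (Z² + 104*Z²) + 2 = 105*Z² + 2 = 2 + 105*Z²)
(16236 + X(-71))/(-45784 + 26860) = (16236 + (2 + 105*(-71)²))/(-45784 + 26860) = (16236 + (2 + 105*5041))/(-18924) = (16236 + (2 + 529305))*(-1/18924) = (16236 + 529307)*(-1/18924) = 545543*(-1/18924) = -545543/18924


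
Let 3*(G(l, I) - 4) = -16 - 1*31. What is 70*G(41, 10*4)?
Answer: -2450/3 ≈ -816.67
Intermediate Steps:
G(l, I) = -35/3 (G(l, I) = 4 + (-16 - 1*31)/3 = 4 + (-16 - 31)/3 = 4 + (⅓)*(-47) = 4 - 47/3 = -35/3)
70*G(41, 10*4) = 70*(-35/3) = -2450/3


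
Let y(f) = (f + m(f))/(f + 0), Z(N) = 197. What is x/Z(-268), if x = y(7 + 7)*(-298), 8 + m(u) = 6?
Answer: -1788/1379 ≈ -1.2966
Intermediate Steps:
m(u) = -2 (m(u) = -8 + 6 = -2)
y(f) = (-2 + f)/f (y(f) = (f - 2)/(f + 0) = (-2 + f)/f)
x = -1788/7 (x = ((-2 + (7 + 7))/(7 + 7))*(-298) = ((-2 + 14)/14)*(-298) = ((1/14)*12)*(-298) = (6/7)*(-298) = -1788/7 ≈ -255.43)
x/Z(-268) = -1788/7/197 = -1788/7*1/197 = -1788/1379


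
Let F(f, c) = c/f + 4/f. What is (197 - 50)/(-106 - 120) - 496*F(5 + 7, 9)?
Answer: -364753/678 ≈ -537.98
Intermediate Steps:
F(f, c) = 4/f + c/f
(197 - 50)/(-106 - 120) - 496*F(5 + 7, 9) = (197 - 50)/(-106 - 120) - 496*(4 + 9)/(5 + 7) = 147/(-226) - 496*13/12 = 147*(-1/226) - 124*13/3 = -147/226 - 496*13/12 = -147/226 - 1612/3 = -364753/678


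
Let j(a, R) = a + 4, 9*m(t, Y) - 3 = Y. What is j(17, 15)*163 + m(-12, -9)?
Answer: 10267/3 ≈ 3422.3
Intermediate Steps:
m(t, Y) = ⅓ + Y/9
j(a, R) = 4 + a
j(17, 15)*163 + m(-12, -9) = (4 + 17)*163 + (⅓ + (⅑)*(-9)) = 21*163 + (⅓ - 1) = 3423 - ⅔ = 10267/3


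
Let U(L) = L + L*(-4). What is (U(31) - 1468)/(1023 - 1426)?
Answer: 1561/403 ≈ 3.8734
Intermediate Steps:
U(L) = -3*L (U(L) = L - 4*L = -3*L)
(U(31) - 1468)/(1023 - 1426) = (-3*31 - 1468)/(1023 - 1426) = (-93 - 1468)/(-403) = -1561*(-1/403) = 1561/403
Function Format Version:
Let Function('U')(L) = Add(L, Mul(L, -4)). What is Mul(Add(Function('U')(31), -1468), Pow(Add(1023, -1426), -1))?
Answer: Rational(1561, 403) ≈ 3.8734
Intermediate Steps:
Function('U')(L) = Mul(-3, L) (Function('U')(L) = Add(L, Mul(-4, L)) = Mul(-3, L))
Mul(Add(Function('U')(31), -1468), Pow(Add(1023, -1426), -1)) = Mul(Add(Mul(-3, 31), -1468), Pow(Add(1023, -1426), -1)) = Mul(Add(-93, -1468), Pow(-403, -1)) = Mul(-1561, Rational(-1, 403)) = Rational(1561, 403)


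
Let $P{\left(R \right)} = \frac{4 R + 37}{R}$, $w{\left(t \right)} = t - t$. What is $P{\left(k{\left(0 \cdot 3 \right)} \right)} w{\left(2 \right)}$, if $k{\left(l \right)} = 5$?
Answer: $0$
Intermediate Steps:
$w{\left(t \right)} = 0$
$P{\left(R \right)} = \frac{37 + 4 R}{R}$
$P{\left(k{\left(0 \cdot 3 \right)} \right)} w{\left(2 \right)} = \left(4 + \frac{37}{5}\right) 0 = \frac{57}{5} \cdot 0 = 0$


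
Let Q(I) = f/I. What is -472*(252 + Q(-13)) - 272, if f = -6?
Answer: -1552640/13 ≈ -1.1943e+5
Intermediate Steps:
Q(I) = -6/I
-472*(252 + Q(-13)) - 272 = -472*(252 - 6/(-13)) - 272 = -472*(252 - 6*(-1/13)) - 272 = -472*(252 + 6/13) - 272 = -472*3282/13 - 272 = -1549104/13 - 272 = -1552640/13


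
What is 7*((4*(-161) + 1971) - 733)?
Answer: 4158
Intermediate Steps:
7*((4*(-161) + 1971) - 733) = 7*((-644 + 1971) - 733) = 7*(1327 - 733) = 7*594 = 4158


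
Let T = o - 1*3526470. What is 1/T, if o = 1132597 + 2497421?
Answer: 1/103548 ≈ 9.6573e-6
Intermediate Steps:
o = 3630018
T = 103548 (T = 3630018 - 1*3526470 = 3630018 - 3526470 = 103548)
1/T = 1/103548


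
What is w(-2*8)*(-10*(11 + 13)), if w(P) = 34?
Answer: -8160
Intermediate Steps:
w(-2*8)*(-10*(11 + 13)) = 34*(-10*(11 + 13)) = 34*(-10*24) = 34*(-240) = -8160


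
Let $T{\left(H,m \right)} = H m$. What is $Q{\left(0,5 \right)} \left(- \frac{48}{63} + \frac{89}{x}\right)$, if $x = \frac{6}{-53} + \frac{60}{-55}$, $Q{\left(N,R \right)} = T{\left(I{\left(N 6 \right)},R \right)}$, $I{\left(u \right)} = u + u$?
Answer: $0$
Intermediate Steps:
$I{\left(u \right)} = 2 u$
$Q{\left(N,R \right)} = 12 N R$ ($Q{\left(N,R \right)} = 2 N 6 R = 2 \cdot 6 N R = 12 N R$)
$x = - \frac{702}{583}$ ($x = 6 \left(- \frac{1}{53}\right) + 60 \left(- \frac{1}{55}\right) = - \frac{6}{53} - \frac{12}{11} = - \frac{702}{583} \approx -1.2041$)
$Q{\left(0,5 \right)} \left(- \frac{48}{63} + \frac{89}{x}\right) = 12 \cdot 0 \cdot 5 \left(- \frac{48}{63} + \frac{89}{- \frac{702}{583}}\right) = 0 \left(\left(-48\right) \frac{1}{63} + 89 \left(- \frac{583}{702}\right)\right) = 0 \left(- \frac{16}{21} - \frac{51887}{702}\right) = 0 \left(- \frac{366953}{4914}\right) = 0$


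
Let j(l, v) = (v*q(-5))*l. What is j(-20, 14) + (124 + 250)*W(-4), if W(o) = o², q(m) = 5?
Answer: 4584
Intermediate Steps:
j(l, v) = 5*l*v (j(l, v) = (v*5)*l = (5*v)*l = 5*l*v)
j(-20, 14) + (124 + 250)*W(-4) = 5*(-20)*14 + (124 + 250)*(-4)² = -1400 + 374*16 = -1400 + 5984 = 4584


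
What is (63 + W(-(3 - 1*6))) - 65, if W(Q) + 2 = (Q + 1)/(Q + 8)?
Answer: -40/11 ≈ -3.6364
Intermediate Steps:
W(Q) = -2 + (1 + Q)/(8 + Q) (W(Q) = -2 + (Q + 1)/(Q + 8) = -2 + (1 + Q)/(8 + Q))
(63 + W(-(3 - 1*6))) - 65 = (63 + (-15 - (-1)*(3 - 1*6))/(8 - (3 - 1*6))) - 65 = (63 + (-15 - (-1)*(3 - 6))/(8 - (3 - 6))) - 65 = (63 + (-15 - (-1)*(-3))/(8 - 1*(-3))) - 65 = (63 + (-15 - 1*3)/(8 + 3)) - 65 = (63 + (-15 - 3)/11) - 65 = (63 + (1/11)*(-18)) - 65 = (63 - 18/11) - 65 = 675/11 - 65 = -40/11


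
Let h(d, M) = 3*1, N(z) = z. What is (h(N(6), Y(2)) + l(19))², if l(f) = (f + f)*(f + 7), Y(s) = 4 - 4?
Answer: 982081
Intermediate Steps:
Y(s) = 0
h(d, M) = 3
l(f) = 2*f*(7 + f) (l(f) = (2*f)*(7 + f) = 2*f*(7 + f))
(h(N(6), Y(2)) + l(19))² = (3 + 2*19*(7 + 19))² = (3 + 2*19*26)² = (3 + 988)² = 991² = 982081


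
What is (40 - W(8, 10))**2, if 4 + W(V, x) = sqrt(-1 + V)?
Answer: (44 - sqrt(7))**2 ≈ 1710.2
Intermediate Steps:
W(V, x) = -4 + sqrt(-1 + V)
(40 - W(8, 10))**2 = (40 - (-4 + sqrt(-1 + 8)))**2 = (40 - (-4 + sqrt(7)))**2 = (40 + (4 - sqrt(7)))**2 = (44 - sqrt(7))**2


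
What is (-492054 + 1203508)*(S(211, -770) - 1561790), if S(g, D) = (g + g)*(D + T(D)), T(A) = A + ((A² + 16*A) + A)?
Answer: 172504935190100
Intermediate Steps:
T(A) = A² + 18*A (T(A) = A + (A² + 17*A) = A² + 18*A)
S(g, D) = 2*g*(D + D*(18 + D)) (S(g, D) = (g + g)*(D + D*(18 + D)) = (2*g)*(D + D*(18 + D)) = 2*g*(D + D*(18 + D)))
(-492054 + 1203508)*(S(211, -770) - 1561790) = (-492054 + 1203508)*(2*(-770)*211*(19 - 770) - 1561790) = 711454*(2*(-770)*211*(-751) - 1561790) = 711454*(244029940 - 1561790) = 711454*242468150 = 172504935190100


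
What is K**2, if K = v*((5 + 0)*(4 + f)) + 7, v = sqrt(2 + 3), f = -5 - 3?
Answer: 2049 - 280*sqrt(5) ≈ 1422.9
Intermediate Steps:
f = -8
v = sqrt(5) ≈ 2.2361
K = 7 - 20*sqrt(5) (K = sqrt(5)*((5 + 0)*(4 - 8)) + 7 = sqrt(5)*(5*(-4)) + 7 = sqrt(5)*(-20) + 7 = -20*sqrt(5) + 7 = 7 - 20*sqrt(5) ≈ -37.721)
K**2 = (7 - 20*sqrt(5))**2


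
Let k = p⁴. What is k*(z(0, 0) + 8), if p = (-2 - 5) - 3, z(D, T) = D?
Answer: 80000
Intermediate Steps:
p = -10 (p = -7 - 3 = -10)
k = 10000 (k = (-10)⁴ = 10000)
k*(z(0, 0) + 8) = 10000*(0 + 8) = 10000*8 = 80000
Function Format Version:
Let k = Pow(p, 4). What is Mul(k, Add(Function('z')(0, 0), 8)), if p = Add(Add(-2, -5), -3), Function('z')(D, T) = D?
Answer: 80000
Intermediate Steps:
p = -10 (p = Add(-7, -3) = -10)
k = 10000 (k = Pow(-10, 4) = 10000)
Mul(k, Add(Function('z')(0, 0), 8)) = Mul(10000, Add(0, 8)) = Mul(10000, 8) = 80000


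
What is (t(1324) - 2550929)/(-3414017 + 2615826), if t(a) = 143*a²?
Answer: -248124639/798191 ≈ -310.86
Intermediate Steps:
(t(1324) - 2550929)/(-3414017 + 2615826) = (143*1324² - 2550929)/(-3414017 + 2615826) = (143*1752976 - 2550929)/(-798191) = (250675568 - 2550929)*(-1/798191) = 248124639*(-1/798191) = -248124639/798191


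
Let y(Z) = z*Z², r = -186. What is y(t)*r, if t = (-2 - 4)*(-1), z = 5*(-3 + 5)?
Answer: -66960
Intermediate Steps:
z = 10 (z = 5*2 = 10)
t = 6 (t = -6*(-1) = 6)
y(Z) = 10*Z²
y(t)*r = (10*6²)*(-186) = (10*36)*(-186) = 360*(-186) = -66960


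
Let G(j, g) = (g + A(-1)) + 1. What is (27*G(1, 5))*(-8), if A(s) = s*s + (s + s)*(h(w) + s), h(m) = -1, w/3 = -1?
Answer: -2376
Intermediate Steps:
w = -3 (w = 3*(-1) = -3)
A(s) = s² + 2*s*(-1 + s) (A(s) = s*s + (s + s)*(-1 + s) = s² + (2*s)*(-1 + s) = s² + 2*s*(-1 + s))
G(j, g) = 6 + g (G(j, g) = (g - (-2 + 3*(-1))) + 1 = (g - (-2 - 3)) + 1 = (g - 1*(-5)) + 1 = (g + 5) + 1 = (5 + g) + 1 = 6 + g)
(27*G(1, 5))*(-8) = (27*(6 + 5))*(-8) = (27*11)*(-8) = 297*(-8) = -2376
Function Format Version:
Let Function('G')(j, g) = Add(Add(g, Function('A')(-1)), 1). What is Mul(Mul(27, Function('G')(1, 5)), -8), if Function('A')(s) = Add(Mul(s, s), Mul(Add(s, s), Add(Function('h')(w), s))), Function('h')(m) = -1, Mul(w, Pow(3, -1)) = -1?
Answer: -2376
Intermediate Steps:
w = -3 (w = Mul(3, -1) = -3)
Function('A')(s) = Add(Pow(s, 2), Mul(2, s, Add(-1, s))) (Function('A')(s) = Add(Mul(s, s), Mul(Add(s, s), Add(-1, s))) = Add(Pow(s, 2), Mul(Mul(2, s), Add(-1, s))) = Add(Pow(s, 2), Mul(2, s, Add(-1, s))))
Function('G')(j, g) = Add(6, g) (Function('G')(j, g) = Add(Add(g, Mul(-1, Add(-2, Mul(3, -1)))), 1) = Add(Add(g, Mul(-1, Add(-2, -3))), 1) = Add(Add(g, Mul(-1, -5)), 1) = Add(Add(g, 5), 1) = Add(Add(5, g), 1) = Add(6, g))
Mul(Mul(27, Function('G')(1, 5)), -8) = Mul(Mul(27, Add(6, 5)), -8) = Mul(Mul(27, 11), -8) = Mul(297, -8) = -2376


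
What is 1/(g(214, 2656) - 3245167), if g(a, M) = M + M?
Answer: -1/3239855 ≈ -3.0866e-7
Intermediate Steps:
g(a, M) = 2*M
1/(g(214, 2656) - 3245167) = 1/(2*2656 - 3245167) = 1/(5312 - 3245167) = 1/(-3239855) = -1/3239855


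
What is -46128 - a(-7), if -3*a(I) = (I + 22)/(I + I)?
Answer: -645797/14 ≈ -46128.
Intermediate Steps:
a(I) = -(22 + I)/(6*I) (a(I) = -(I + 22)/(3*(I + I)) = -(22 + I)/(3*(2*I)) = -(22 + I)*1/(2*I)/3 = -(22 + I)/(6*I))
-46128 - a(-7) = -46128 - (-22 - 1*(-7))/(6*(-7)) = -46128 - (-1)*(-22 + 7)/(6*7) = -46128 - (-1)*(-15)/(6*7) = -46128 - 1*5/14 = -46128 - 5/14 = -645797/14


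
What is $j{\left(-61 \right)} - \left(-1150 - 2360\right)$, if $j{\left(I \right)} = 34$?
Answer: $3544$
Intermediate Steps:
$j{\left(-61 \right)} - \left(-1150 - 2360\right) = 34 - \left(-1150 - 2360\right) = 34 - -3510 = 34 + 3510 = 3544$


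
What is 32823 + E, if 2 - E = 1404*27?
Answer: -5083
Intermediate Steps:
E = -37906 (E = 2 - 1404*27 = 2 - 1*37908 = 2 - 37908 = -37906)
32823 + E = 32823 - 37906 = -5083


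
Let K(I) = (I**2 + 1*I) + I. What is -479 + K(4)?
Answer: -455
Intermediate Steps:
K(I) = I**2 + 2*I (K(I) = (I**2 + I) + I = (I + I**2) + I = I**2 + 2*I)
-479 + K(4) = -479 + 4*(2 + 4) = -479 + 4*6 = -479 + 24 = -455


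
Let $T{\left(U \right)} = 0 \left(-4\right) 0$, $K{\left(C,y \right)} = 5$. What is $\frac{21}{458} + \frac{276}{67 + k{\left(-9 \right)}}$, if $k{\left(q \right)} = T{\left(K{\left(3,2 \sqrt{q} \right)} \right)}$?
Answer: $\frac{127815}{30686} \approx 4.1653$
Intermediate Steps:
$T{\left(U \right)} = 0$ ($T{\left(U \right)} = 0 \cdot 0 = 0$)
$k{\left(q \right)} = 0$
$\frac{21}{458} + \frac{276}{67 + k{\left(-9 \right)}} = \frac{21}{458} + \frac{276}{67 + 0} = 21 \cdot \frac{1}{458} + \frac{276}{67} = \frac{21}{458} + 276 \cdot \frac{1}{67} = \frac{21}{458} + \frac{276}{67} = \frac{127815}{30686}$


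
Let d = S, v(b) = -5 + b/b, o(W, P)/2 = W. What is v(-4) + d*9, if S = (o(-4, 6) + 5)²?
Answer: 77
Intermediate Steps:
o(W, P) = 2*W
v(b) = -4 (v(b) = -5 + 1 = -4)
S = 9 (S = (2*(-4) + 5)² = (-8 + 5)² = (-3)² = 9)
d = 9
v(-4) + d*9 = -4 + 9*9 = -4 + 81 = 77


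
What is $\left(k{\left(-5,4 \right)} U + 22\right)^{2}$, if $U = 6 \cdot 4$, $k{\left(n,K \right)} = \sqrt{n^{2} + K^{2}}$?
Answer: $24100 + 1056 \sqrt{41} \approx 30862.0$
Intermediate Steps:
$k{\left(n,K \right)} = \sqrt{K^{2} + n^{2}}$
$U = 24$
$\left(k{\left(-5,4 \right)} U + 22\right)^{2} = \left(\sqrt{4^{2} + \left(-5\right)^{2}} \cdot 24 + 22\right)^{2} = \left(\sqrt{16 + 25} \cdot 24 + 22\right)^{2} = \left(\sqrt{41} \cdot 24 + 22\right)^{2} = \left(24 \sqrt{41} + 22\right)^{2} = \left(22 + 24 \sqrt{41}\right)^{2}$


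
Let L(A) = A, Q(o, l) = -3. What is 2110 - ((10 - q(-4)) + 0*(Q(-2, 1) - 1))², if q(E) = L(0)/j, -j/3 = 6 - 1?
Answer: 2010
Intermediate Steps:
j = -15 (j = -3*(6 - 1) = -3*5 = -15)
q(E) = 0 (q(E) = 0/(-15) = 0*(-1/15) = 0)
2110 - ((10 - q(-4)) + 0*(Q(-2, 1) - 1))² = 2110 - ((10 - 1*0) + 0*(-3 - 1))² = 2110 - ((10 + 0) + 0*(-4))² = 2110 - (10 + 0)² = 2110 - 1*10² = 2110 - 1*100 = 2110 - 100 = 2010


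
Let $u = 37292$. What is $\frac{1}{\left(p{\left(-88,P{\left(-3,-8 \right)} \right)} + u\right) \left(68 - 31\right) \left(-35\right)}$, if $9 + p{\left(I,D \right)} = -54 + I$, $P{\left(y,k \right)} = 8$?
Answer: $- \frac{1}{48097595} \approx -2.0791 \cdot 10^{-8}$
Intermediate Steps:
$p{\left(I,D \right)} = -63 + I$ ($p{\left(I,D \right)} = -9 + \left(-54 + I\right) = -63 + I$)
$\frac{1}{\left(p{\left(-88,P{\left(-3,-8 \right)} \right)} + u\right) \left(68 - 31\right) \left(-35\right)} = \frac{1}{\left(\left(-63 - 88\right) + 37292\right) \left(68 - 31\right) \left(-35\right)} = \frac{1}{\left(-151 + 37292\right) 37 \left(-35\right)} = \frac{1}{37141 \left(-1295\right)} = \frac{1}{37141} \left(- \frac{1}{1295}\right) = - \frac{1}{48097595}$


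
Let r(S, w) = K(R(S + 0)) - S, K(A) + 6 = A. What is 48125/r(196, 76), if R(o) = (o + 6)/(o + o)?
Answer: -9432500/39491 ≈ -238.85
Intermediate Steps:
R(o) = (6 + o)/(2*o) (R(o) = (6 + o)/((2*o)) = (6 + o)*(1/(2*o)) = (6 + o)/(2*o))
K(A) = -6 + A
r(S, w) = -6 - S + (6 + S)/(2*S) (r(S, w) = (-6 + (6 + (S + 0))/(2*(S + 0))) - S = (-6 + (6 + S)/(2*S)) - S = -6 - S + (6 + S)/(2*S))
48125/r(196, 76) = 48125/(-11/2 - 1*196 + 3/196) = 48125/(-11/2 - 196 + 3*(1/196)) = 48125/(-11/2 - 196 + 3/196) = 48125/(-39491/196) = 48125*(-196/39491) = -9432500/39491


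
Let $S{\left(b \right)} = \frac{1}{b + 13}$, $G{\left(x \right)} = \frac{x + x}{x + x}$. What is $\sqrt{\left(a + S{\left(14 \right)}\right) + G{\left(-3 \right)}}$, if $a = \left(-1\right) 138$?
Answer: $\frac{43 i \sqrt{6}}{9} \approx 11.703 i$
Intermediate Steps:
$a = -138$
$G{\left(x \right)} = 1$ ($G{\left(x \right)} = \frac{2 x}{2 x} = 2 x \frac{1}{2 x} = 1$)
$S{\left(b \right)} = \frac{1}{13 + b}$
$\sqrt{\left(a + S{\left(14 \right)}\right) + G{\left(-3 \right)}} = \sqrt{\left(-138 + \frac{1}{13 + 14}\right) + 1} = \sqrt{\left(-138 + \frac{1}{27}\right) + 1} = \sqrt{- \frac{3725}{27} + 1} = \sqrt{- \frac{3698}{27}} = \frac{43 i \sqrt{6}}{9}$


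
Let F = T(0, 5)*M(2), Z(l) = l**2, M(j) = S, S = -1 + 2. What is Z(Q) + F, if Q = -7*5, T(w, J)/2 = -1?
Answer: 1223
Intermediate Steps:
S = 1
T(w, J) = -2 (T(w, J) = 2*(-1) = -2)
M(j) = 1
Q = -35
F = -2 (F = -2*1 = -2)
Z(Q) + F = (-35)**2 - 2 = 1225 - 2 = 1223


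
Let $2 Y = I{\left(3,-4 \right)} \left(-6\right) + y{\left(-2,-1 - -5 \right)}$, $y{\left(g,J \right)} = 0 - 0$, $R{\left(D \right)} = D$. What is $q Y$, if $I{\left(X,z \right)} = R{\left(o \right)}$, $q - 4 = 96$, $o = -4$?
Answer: $1200$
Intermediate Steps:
$q = 100$ ($q = 4 + 96 = 100$)
$I{\left(X,z \right)} = -4$
$y{\left(g,J \right)} = 0$ ($y{\left(g,J \right)} = 0 + 0 = 0$)
$Y = 12$ ($Y = \frac{\left(-4\right) \left(-6\right) + 0}{2} = \frac{24 + 0}{2} = \frac{1}{2} \cdot 24 = 12$)
$q Y = 100 \cdot 12 = 1200$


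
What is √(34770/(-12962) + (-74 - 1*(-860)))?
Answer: √32901969561/6481 ≈ 27.988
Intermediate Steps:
√(34770/(-12962) + (-74 - 1*(-860))) = √(34770*(-1/12962) + (-74 + 860)) = √(-17385/6481 + 786) = √(5076681/6481) = √32901969561/6481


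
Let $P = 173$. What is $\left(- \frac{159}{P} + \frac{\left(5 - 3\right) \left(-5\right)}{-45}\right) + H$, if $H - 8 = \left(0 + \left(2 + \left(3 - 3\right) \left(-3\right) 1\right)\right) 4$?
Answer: $\frac{23827}{1557} \approx 15.303$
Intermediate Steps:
$H = 16$ ($H = 8 + \left(0 + \left(2 + \left(3 - 3\right) \left(-3\right) 1\right)\right) 4 = 8 + \left(0 + \left(2 + 0 \left(-3\right) 1\right)\right) 4 = 8 + \left(0 + \left(2 + 0 \cdot 1\right)\right) 4 = 8 + \left(0 + \left(2 + 0\right)\right) 4 = 8 + \left(0 + 2\right) 4 = 8 + 2 \cdot 4 = 8 + 8 = 16$)
$\left(- \frac{159}{P} + \frac{\left(5 - 3\right) \left(-5\right)}{-45}\right) + H = \left(- \frac{159}{173} + \frac{\left(5 - 3\right) \left(-5\right)}{-45}\right) + 16 = \left(\left(-159\right) \frac{1}{173} + 2 \left(-5\right) \left(- \frac{1}{45}\right)\right) + 16 = \left(- \frac{159}{173} - - \frac{2}{9}\right) + 16 = \left(- \frac{159}{173} + \frac{2}{9}\right) + 16 = - \frac{1085}{1557} + 16 = \frac{23827}{1557}$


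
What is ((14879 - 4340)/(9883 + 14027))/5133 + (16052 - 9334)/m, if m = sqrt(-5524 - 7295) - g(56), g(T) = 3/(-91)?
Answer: 1047256258362/60316211891965 - 27815879*I*sqrt(12819)/53077074 ≈ 0.017363 - 59.335*I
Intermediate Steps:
g(T) = -3/91 (g(T) = 3*(-1/91) = -3/91)
m = 3/91 + I*sqrt(12819) (m = sqrt(-5524 - 7295) - 1*(-3/91) = sqrt(-12819) + 3/91 = I*sqrt(12819) + 3/91 = 3/91 + I*sqrt(12819) ≈ 0.032967 + 113.22*I)
((14879 - 4340)/(9883 + 14027))/5133 + (16052 - 9334)/m = ((14879 - 4340)/(9883 + 14027))/5133 + (16052 - 9334)/(3/91 + I*sqrt(12819)) = (10539/23910)*(1/5133) + 6718/(3/91 + I*sqrt(12819)) = (10539*(1/23910))*(1/5133) + 6718/(3/91 + I*sqrt(12819)) = (3513/7970)*(1/5133) + 6718/(3/91 + I*sqrt(12819)) = 1171/13636670 + 6718/(3/91 + I*sqrt(12819))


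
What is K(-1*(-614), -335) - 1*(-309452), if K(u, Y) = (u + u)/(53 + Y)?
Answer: 43632118/141 ≈ 3.0945e+5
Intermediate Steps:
K(u, Y) = 2*u/(53 + Y) (K(u, Y) = (2*u)/(53 + Y) = 2*u/(53 + Y))
K(-1*(-614), -335) - 1*(-309452) = 2*(-1*(-614))/(53 - 335) - 1*(-309452) = 2*614/(-282) + 309452 = 2*614*(-1/282) + 309452 = -614/141 + 309452 = 43632118/141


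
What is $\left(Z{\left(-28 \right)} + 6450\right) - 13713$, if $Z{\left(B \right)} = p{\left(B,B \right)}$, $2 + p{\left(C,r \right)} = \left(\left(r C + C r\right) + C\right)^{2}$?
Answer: $2364335$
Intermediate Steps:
$p{\left(C,r \right)} = -2 + \left(C + 2 C r\right)^{2}$ ($p{\left(C,r \right)} = -2 + \left(\left(r C + C r\right) + C\right)^{2} = -2 + \left(\left(C r + C r\right) + C\right)^{2} = -2 + \left(2 C r + C\right)^{2} = -2 + \left(C + 2 C r\right)^{2}$)
$Z{\left(B \right)} = -2 + B^{2} \left(1 + 2 B\right)^{2}$
$\left(Z{\left(-28 \right)} + 6450\right) - 13713 = \left(\left(-2 + \left(-28\right)^{2} \left(1 + 2 \left(-28\right)\right)^{2}\right) + 6450\right) - 13713 = \left(\left(-2 + 784 \left(1 - 56\right)^{2}\right) + 6450\right) - 13713 = \left(\left(-2 + 784 \left(-55\right)^{2}\right) + 6450\right) - 13713 = \left(\left(-2 + 784 \cdot 3025\right) + 6450\right) - 13713 = \left(\left(-2 + 2371600\right) + 6450\right) - 13713 = \left(2371598 + 6450\right) - 13713 = 2378048 - 13713 = 2364335$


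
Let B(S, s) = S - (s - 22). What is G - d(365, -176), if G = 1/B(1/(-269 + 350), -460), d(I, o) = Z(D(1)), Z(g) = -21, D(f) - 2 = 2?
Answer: 819984/39043 ≈ 21.002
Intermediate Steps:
D(f) = 4 (D(f) = 2 + 2 = 4)
d(I, o) = -21
B(S, s) = 22 + S - s (B(S, s) = S - (-22 + s) = S + (22 - s) = 22 + S - s)
G = 81/39043 (G = 1/(22 + 1/(-269 + 350) - 1*(-460)) = 1/(22 + 1/81 + 460) = 1/(39043/81) = 81/39043 ≈ 0.0020746)
G - d(365, -176) = 81/39043 - 1*(-21) = 81/39043 + 21 = 819984/39043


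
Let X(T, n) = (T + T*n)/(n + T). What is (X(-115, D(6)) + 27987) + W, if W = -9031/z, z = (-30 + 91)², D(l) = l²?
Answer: 8242149939/293959 ≈ 28038.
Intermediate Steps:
z = 3721 (z = 61² = 3721)
X(T, n) = (T + T*n)/(T + n)
W = -9031/3721 ≈ -2.4270
(X(-115, D(6)) + 27987) + W = (-115*(1 + 6²)/(-115 + 6²) + 27987) - 9031/3721 = (-115*(1 + 36)/(-115 + 36) + 27987) - 9031/3721 = (-115*37/(-79) + 27987) - 9031/3721 = (-115*(-1/79)*37 + 27987) - 9031/3721 = (4255/79 + 27987) - 9031/3721 = 2215228/79 - 9031/3721 = 8242149939/293959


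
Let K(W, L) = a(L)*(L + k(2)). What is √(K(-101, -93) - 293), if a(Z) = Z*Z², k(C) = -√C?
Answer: √(74804908 + 804357*√2) ≈ 8714.5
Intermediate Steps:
a(Z) = Z³
K(W, L) = L³*(L - √2)
√(K(-101, -93) - 293) = √((-93)³*(-93 - √2) - 293) = √(-804357*(-93 - √2) - 293) = √((74805201 + 804357*√2) - 293) = √(74804908 + 804357*√2)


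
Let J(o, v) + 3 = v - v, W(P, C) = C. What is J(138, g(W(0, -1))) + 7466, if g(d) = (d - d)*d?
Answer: 7463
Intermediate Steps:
g(d) = 0 (g(d) = 0*d = 0)
J(o, v) = -3 (J(o, v) = -3 + (v - v) = -3 + 0 = -3)
J(138, g(W(0, -1))) + 7466 = -3 + 7466 = 7463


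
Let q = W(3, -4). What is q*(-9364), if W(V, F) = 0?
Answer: 0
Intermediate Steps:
q = 0
q*(-9364) = 0*(-9364) = 0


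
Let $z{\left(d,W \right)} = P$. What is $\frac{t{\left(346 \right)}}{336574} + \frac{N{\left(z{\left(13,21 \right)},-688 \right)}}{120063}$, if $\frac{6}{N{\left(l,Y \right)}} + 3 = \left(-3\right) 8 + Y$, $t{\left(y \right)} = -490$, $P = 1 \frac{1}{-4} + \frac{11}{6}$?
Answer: $- \frac{1001573607}{687933575615} \approx -0.0014559$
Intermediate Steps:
$P = \frac{19}{12}$ ($P = 1 \left(- \frac{1}{4}\right) + 11 \cdot \frac{1}{6} = - \frac{1}{4} + \frac{11}{6} = \frac{19}{12} \approx 1.5833$)
$z{\left(d,W \right)} = \frac{19}{12}$
$N{\left(l,Y \right)} = \frac{6}{-27 + Y}$ ($N{\left(l,Y \right)} = \frac{6}{-3 + \left(\left(-3\right) 8 + Y\right)} = \frac{6}{-3 + \left(-24 + Y\right)} = \frac{6}{-27 + Y}$)
$\frac{t{\left(346 \right)}}{336574} + \frac{N{\left(z{\left(13,21 \right)},-688 \right)}}{120063} = - \frac{490}{336574} + \frac{6 \frac{1}{-27 - 688}}{120063} = \left(-490\right) \frac{1}{336574} + \frac{6}{-715} \cdot \frac{1}{120063} = - \frac{35}{24041} + 6 \left(- \frac{1}{715}\right) \frac{1}{120063} = - \frac{35}{24041} - \frac{2}{28615015} = - \frac{1001573607}{687933575615}$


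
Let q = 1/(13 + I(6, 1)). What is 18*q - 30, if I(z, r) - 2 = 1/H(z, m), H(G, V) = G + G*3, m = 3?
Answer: -10398/361 ≈ -28.803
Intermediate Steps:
H(G, V) = 4*G (H(G, V) = G + 3*G = 4*G)
I(z, r) = 2 + 1/(4*z)
q = 24/361 (q = 1/(13 + (2 + (¼)/6)) = 1/(13 + (2 + (¼)*(⅙))) = 1/(13 + (2 + 1/24)) = 1/(13 + 49/24) = 1/(361/24) = 24/361 ≈ 0.066482)
18*q - 30 = 18*(24/361) - 30 = 432/361 - 30 = -10398/361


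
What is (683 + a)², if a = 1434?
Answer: 4481689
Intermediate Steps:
(683 + a)² = (683 + 1434)² = 2117² = 4481689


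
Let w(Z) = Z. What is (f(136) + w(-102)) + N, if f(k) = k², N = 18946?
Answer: 37340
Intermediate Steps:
(f(136) + w(-102)) + N = (136² - 102) + 18946 = (18496 - 102) + 18946 = 18394 + 18946 = 37340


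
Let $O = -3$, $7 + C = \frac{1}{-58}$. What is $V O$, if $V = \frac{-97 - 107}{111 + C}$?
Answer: $\frac{35496}{6031} \approx 5.8856$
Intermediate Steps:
$C = - \frac{407}{58}$ ($C = -7 + \frac{1}{-58} = -7 - \frac{1}{58} = - \frac{407}{58} \approx -7.0172$)
$V = - \frac{11832}{6031}$ ($V = \frac{-97 - 107}{111 - \frac{407}{58}} = - \frac{204}{\frac{6031}{58}} = \left(-204\right) \frac{58}{6031} = - \frac{11832}{6031} \approx -1.9619$)
$V O = \left(- \frac{11832}{6031}\right) \left(-3\right) = \frac{35496}{6031}$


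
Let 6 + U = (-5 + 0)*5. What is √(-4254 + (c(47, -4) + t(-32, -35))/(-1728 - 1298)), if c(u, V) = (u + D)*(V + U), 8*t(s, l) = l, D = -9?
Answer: I*√155793847541/6052 ≈ 65.219*I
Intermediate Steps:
t(s, l) = l/8
U = -31 (U = -6 + (-5 + 0)*5 = -6 - 5*5 = -6 - 25 = -31)
c(u, V) = (-31 + V)*(-9 + u) (c(u, V) = (u - 9)*(V - 31) = (-9 + u)*(-31 + V) = (-31 + V)*(-9 + u))
√(-4254 + (c(47, -4) + t(-32, -35))/(-1728 - 1298)) = √(-4254 + ((279 - 31*47 - 9*(-4) - 4*47) + (⅛)*(-35))/(-1728 - 1298)) = √(-4254 + ((279 - 1457 + 36 - 188) - 35/8)/(-3026)) = √(-4254 + (-1330 - 35/8)*(-1/3026)) = √(-4254 - 10675/8*(-1/3026)) = √(-4254 + 10675/24208) = √(-102970157/24208) = I*√155793847541/6052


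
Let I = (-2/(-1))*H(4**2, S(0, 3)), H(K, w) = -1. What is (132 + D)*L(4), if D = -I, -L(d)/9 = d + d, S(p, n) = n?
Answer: -9648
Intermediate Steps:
L(d) = -18*d (L(d) = -9*(d + d) = -18*d)
I = -2 (I = -2/(-1)*(-1) = -2*(-1)*(-1) = 2*(-1) = -2)
D = 2 (D = -1*(-2) = 2)
(132 + D)*L(4) = (132 + 2)*(-18*4) = 134*(-72) = -9648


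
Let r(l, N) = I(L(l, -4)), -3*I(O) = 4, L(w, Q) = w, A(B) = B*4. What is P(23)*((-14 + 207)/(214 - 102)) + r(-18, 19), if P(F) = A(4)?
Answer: 551/21 ≈ 26.238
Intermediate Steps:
A(B) = 4*B
I(O) = -4/3 (I(O) = -⅓*4 = -4/3)
r(l, N) = -4/3
P(F) = 16 (P(F) = 4*4 = 16)
P(23)*((-14 + 207)/(214 - 102)) + r(-18, 19) = 16*((-14 + 207)/(214 - 102)) - 4/3 = 16*(193/112) - 4/3 = 193/7 - 4/3 = 551/21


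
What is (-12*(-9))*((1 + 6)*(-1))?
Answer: -756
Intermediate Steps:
(-12*(-9))*((1 + 6)*(-1)) = 108*(7*(-1)) = 108*(-7) = -756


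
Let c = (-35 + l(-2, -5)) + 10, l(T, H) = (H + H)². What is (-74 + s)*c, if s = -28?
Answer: -7650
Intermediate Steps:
l(T, H) = 4*H² (l(T, H) = (2*H)² = 4*H²)
c = 75 (c = (-35 + 4*(-5)²) + 10 = (-35 + 4*25) + 10 = (-35 + 100) + 10 = 65 + 10 = 75)
(-74 + s)*c = (-74 - 28)*75 = -102*75 = -7650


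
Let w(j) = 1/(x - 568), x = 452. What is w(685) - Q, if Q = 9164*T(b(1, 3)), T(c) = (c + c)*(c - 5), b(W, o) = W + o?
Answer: 8504191/116 ≈ 73312.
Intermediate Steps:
w(j) = -1/116 (w(j) = 1/(452 - 568) = 1/(-116) = -1/116)
T(c) = 2*c*(-5 + c) (T(c) = (2*c)*(-5 + c) = 2*c*(-5 + c))
Q = -73312 (Q = 9164*(2*(1 + 3)*(-5 + (1 + 3))) = 9164*(2*4*(-5 + 4)) = 9164*(2*4*(-1)) = 9164*(-8) = -73312)
w(685) - Q = -1/116 - 1*(-73312) = -1/116 + 73312 = 8504191/116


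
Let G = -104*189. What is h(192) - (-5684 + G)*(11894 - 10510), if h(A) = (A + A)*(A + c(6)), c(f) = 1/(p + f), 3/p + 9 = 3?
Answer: 386587936/11 ≈ 3.5144e+7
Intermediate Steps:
p = -½ (p = 3/(-9 + 3) = 3/(-6) = 3*(-⅙) = -½ ≈ -0.50000)
G = -19656
c(f) = 1/(-½ + f)
h(A) = 2*A*(2/11 + A) (h(A) = (A + A)*(A + 2/(-1 + 2*6)) = (2*A)*(A + 2/(-1 + 12)) = (2*A)*(A + 2/11) = (2*A)*(2/11 + A) = 2*A*(2/11 + A))
h(192) - (-5684 + G)*(11894 - 10510) = (2/11)*192*(2 + 11*192) - (-5684 - 19656)*(11894 - 10510) = (2/11)*192*(2 + 2112) - (-25340)*1384 = (2/11)*192*2114 - 1*(-35070560) = 811776/11 + 35070560 = 386587936/11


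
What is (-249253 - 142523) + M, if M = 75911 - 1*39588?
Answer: -355453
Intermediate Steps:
M = 36323 (M = 75911 - 39588 = 36323)
(-249253 - 142523) + M = (-249253 - 142523) + 36323 = -391776 + 36323 = -355453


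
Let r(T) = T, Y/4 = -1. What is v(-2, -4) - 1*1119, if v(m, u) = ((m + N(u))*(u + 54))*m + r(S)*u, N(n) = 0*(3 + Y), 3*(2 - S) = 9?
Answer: -915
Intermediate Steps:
Y = -4 (Y = 4*(-1) = -4)
S = -1 (S = 2 - ⅓*9 = 2 - 3 = -1)
N(n) = 0 (N(n) = 0*(3 - 4) = 0*(-1) = 0)
v(m, u) = -u + m²*(54 + u) (v(m, u) = ((m + 0)*(u + 54))*m - u = (m*(54 + u))*m - u = m²*(54 + u) - u = -u + m²*(54 + u))
v(-2, -4) - 1*1119 = (-1*(-4) + 54*(-2)² - 4*(-2)²) - 1*1119 = (4 + 54*4 - 4*4) - 1119 = (4 + 216 - 16) - 1119 = 204 - 1119 = -915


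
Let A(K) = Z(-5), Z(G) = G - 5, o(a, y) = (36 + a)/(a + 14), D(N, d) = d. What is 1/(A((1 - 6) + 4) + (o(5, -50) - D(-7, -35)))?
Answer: 19/516 ≈ 0.036822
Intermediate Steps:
o(a, y) = (36 + a)/(14 + a)
Z(G) = -5 + G
A(K) = -10 (A(K) = -5 - 5 = -10)
1/(A((1 - 6) + 4) + (o(5, -50) - D(-7, -35))) = 1/(-10 + ((36 + 5)/(14 + 5) - 1*(-35))) = 1/(-10 + (41/19 + 35)) = 1/(-10 + 706/19) = 1/(516/19) = 19/516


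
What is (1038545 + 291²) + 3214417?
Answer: 4337643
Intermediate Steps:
(1038545 + 291²) + 3214417 = (1038545 + 84681) + 3214417 = 1123226 + 3214417 = 4337643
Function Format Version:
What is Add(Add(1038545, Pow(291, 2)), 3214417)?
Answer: 4337643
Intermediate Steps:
Add(Add(1038545, Pow(291, 2)), 3214417) = Add(Add(1038545, 84681), 3214417) = Add(1123226, 3214417) = 4337643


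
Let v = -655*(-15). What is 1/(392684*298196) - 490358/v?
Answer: -57419351705057087/1150476040978800 ≈ -49.909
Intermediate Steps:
v = 9825
1/(392684*298196) - 490358/v = 1/(392684*298196) - 490358/9825 = (1/392684)*(1/298196) - 490358*1/9825 = 1/117096798064 - 490358/9825 = -57419351705057087/1150476040978800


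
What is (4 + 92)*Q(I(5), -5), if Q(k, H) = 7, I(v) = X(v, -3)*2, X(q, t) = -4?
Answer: 672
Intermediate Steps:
I(v) = -8 (I(v) = -4*2 = -8)
(4 + 92)*Q(I(5), -5) = (4 + 92)*7 = 96*7 = 672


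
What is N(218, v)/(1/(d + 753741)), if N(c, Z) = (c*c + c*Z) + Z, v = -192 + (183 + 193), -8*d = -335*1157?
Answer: 140896717465/2 ≈ 7.0448e+10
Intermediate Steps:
d = 387595/8 (d = -(-335)*1157/8 = -1/8*(-387595) = 387595/8 ≈ 48449.)
v = 184 (v = -192 + 376 = 184)
N(c, Z) = Z + c**2 + Z*c (N(c, Z) = (c**2 + Z*c) + Z = Z + c**2 + Z*c)
N(218, v)/(1/(d + 753741)) = (184 + 218**2 + 184*218)/(1/(387595/8 + 753741)) = (184 + 47524 + 40112)/(1/(6417523/8)) = 87820/(8/6417523) = 87820*(6417523/8) = 140896717465/2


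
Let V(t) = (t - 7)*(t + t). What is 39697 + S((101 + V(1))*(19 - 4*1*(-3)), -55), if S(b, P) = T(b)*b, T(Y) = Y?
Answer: 7651778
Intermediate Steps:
V(t) = 2*t*(-7 + t) (V(t) = (-7 + t)*(2*t) = 2*t*(-7 + t))
S(b, P) = b² (S(b, P) = b*b = b²)
39697 + S((101 + V(1))*(19 - 4*1*(-3)), -55) = 39697 + ((101 + 2*1*(-7 + 1))*(19 - 4*1*(-3)))² = 39697 + ((101 + 2*1*(-6))*(19 - 4*(-3)))² = 39697 + ((101 - 12)*(19 + 12))² = 39697 + (89*31)² = 39697 + 2759² = 39697 + 7612081 = 7651778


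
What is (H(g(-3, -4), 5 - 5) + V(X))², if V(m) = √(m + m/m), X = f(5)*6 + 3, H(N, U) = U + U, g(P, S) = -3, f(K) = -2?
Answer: -8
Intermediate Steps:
H(N, U) = 2*U
X = -9 (X = -2*6 + 3 = -12 + 3 = -9)
V(m) = √(1 + m) (V(m) = √(m + 1) = √(1 + m))
(H(g(-3, -4), 5 - 5) + V(X))² = (2*(5 - 5) + √(1 - 9))² = (2*0 + √(-8))² = (0 + 2*I*√2)² = (2*I*√2)² = -8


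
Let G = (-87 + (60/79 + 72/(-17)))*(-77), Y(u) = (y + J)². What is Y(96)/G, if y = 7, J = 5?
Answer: 21488/1039577 ≈ 0.020670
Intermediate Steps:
Y(u) = 144 (Y(u) = (7 + 5)² = 12² = 144)
G = 9356193/1343 (G = (-87 + (60*(1/79) + 72*(-1/17)))*(-77) = (-87 + (60/79 - 72/17))*(-77) = (-87 - 4668/1343)*(-77) = -121509/1343*(-77) = 9356193/1343 ≈ 6966.6)
Y(96)/G = 144/(9356193/1343) = 144*(1343/9356193) = 21488/1039577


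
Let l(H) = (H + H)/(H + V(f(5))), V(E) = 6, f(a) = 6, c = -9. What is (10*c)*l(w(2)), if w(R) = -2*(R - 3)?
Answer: -45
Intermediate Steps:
w(R) = 6 - 2*R (w(R) = -2*(-3 + R) = 6 - 2*R)
l(H) = 2*H/(6 + H) (l(H) = (H + H)/(H + 6) = (2*H)/(6 + H) = 2*H/(6 + H))
(10*c)*l(w(2)) = (10*(-9))*(2*(6 - 2*2)/(6 + (6 - 2*2))) = -180*(6 - 4)/(6 + (6 - 4)) = -180*2/(6 + 2) = -180*2/8 = -90*½ = -45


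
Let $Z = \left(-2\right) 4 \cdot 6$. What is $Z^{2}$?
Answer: $2304$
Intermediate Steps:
$Z = -48$ ($Z = \left(-8\right) 6 = -48$)
$Z^{2} = \left(-48\right)^{2} = 2304$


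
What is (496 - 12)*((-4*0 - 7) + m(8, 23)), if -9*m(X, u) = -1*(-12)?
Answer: -12100/3 ≈ -4033.3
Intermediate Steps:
m(X, u) = -4/3 (m(X, u) = -(-1)*(-12)/9 = -1/9*12 = -4/3)
(496 - 12)*((-4*0 - 7) + m(8, 23)) = (496 - 12)*((-4*0 - 7) - 4/3) = 484*((0 - 7) - 4/3) = 484*(-7 - 4/3) = 484*(-25/3) = -12100/3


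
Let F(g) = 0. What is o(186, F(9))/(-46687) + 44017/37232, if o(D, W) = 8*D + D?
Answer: 1992695311/1738250384 ≈ 1.1464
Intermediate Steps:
o(D, W) = 9*D
o(186, F(9))/(-46687) + 44017/37232 = (9*186)/(-46687) + 44017/37232 = 1674*(-1/46687) + 44017*(1/37232) = -1674/46687 + 44017/37232 = 1992695311/1738250384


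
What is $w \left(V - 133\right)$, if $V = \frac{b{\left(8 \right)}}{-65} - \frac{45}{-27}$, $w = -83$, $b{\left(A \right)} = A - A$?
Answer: $\frac{32702}{3} \approx 10901.0$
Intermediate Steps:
$b{\left(A \right)} = 0$
$V = \frac{5}{3}$ ($V = \frac{0}{-65} - \frac{45}{-27} = 0 \left(- \frac{1}{65}\right) - - \frac{5}{3} = 0 + \frac{5}{3} = \frac{5}{3} \approx 1.6667$)
$w \left(V - 133\right) = - 83 \left(\frac{5}{3} - 133\right) = \left(-83\right) \left(- \frac{394}{3}\right) = \frac{32702}{3}$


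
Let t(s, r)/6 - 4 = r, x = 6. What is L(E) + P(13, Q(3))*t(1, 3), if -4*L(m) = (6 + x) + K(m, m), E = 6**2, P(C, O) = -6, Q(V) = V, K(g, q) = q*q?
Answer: -579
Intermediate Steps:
K(g, q) = q**2
t(s, r) = 24 + 6*r
E = 36
L(m) = -3 - m**2/4 (L(m) = -((6 + 6) + m**2)/4 = -(12 + m**2)/4 = -3 - m**2/4)
L(E) + P(13, Q(3))*t(1, 3) = (-3 - 1/4*36**2) - 6*(24 + 6*3) = (-3 - 1/4*1296) - 6*(24 + 18) = (-3 - 324) - 6*42 = -327 - 252 = -579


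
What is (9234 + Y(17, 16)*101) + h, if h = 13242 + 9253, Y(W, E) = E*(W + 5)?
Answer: 67281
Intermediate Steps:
Y(W, E) = E*(5 + W)
h = 22495
(9234 + Y(17, 16)*101) + h = (9234 + (16*(5 + 17))*101) + 22495 = (9234 + (16*22)*101) + 22495 = (9234 + 352*101) + 22495 = (9234 + 35552) + 22495 = 44786 + 22495 = 67281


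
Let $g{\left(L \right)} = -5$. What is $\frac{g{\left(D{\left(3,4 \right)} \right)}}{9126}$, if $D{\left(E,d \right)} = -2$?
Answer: $- \frac{5}{9126} \approx -0.00054788$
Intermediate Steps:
$\frac{g{\left(D{\left(3,4 \right)} \right)}}{9126} = \frac{1}{9126} \left(-5\right) = - \frac{5}{9126}$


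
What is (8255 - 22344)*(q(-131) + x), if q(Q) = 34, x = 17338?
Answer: -244754108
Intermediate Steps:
(8255 - 22344)*(q(-131) + x) = (8255 - 22344)*(34 + 17338) = -14089*17372 = -244754108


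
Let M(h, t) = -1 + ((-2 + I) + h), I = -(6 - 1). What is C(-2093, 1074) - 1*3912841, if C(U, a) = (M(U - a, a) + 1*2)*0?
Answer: -3912841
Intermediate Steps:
I = -5 (I = -1*5 = -5)
M(h, t) = -8 + h (M(h, t) = -1 + ((-2 - 5) + h) = -1 + (-7 + h) = -8 + h)
C(U, a) = 0 (C(U, a) = ((-8 + (U - a)) + 1*2)*0 = ((-8 + U - a) + 2)*0 = (-6 + U - a)*0 = 0)
C(-2093, 1074) - 1*3912841 = 0 - 1*3912841 = 0 - 3912841 = -3912841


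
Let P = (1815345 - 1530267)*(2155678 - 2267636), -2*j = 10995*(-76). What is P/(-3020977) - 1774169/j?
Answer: 13329782909971327/1262194400370 ≈ 10561.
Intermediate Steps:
j = 417810 (j = -10995*(-76)/2 = -½*(-835620) = 417810)
P = -31916762724 (P = 285078*(-111958) = -31916762724)
P/(-3020977) - 1774169/j = -31916762724/(-3020977) - 1774169/417810 = -31916762724*(-1/3020977) - 1774169*1/417810 = 31916762724/3020977 - 1774169/417810 = 13329782909971327/1262194400370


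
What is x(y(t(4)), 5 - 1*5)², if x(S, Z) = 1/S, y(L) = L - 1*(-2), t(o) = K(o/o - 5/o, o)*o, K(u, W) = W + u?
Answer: 1/289 ≈ 0.0034602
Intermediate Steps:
t(o) = o*(1 + o - 5/o) (t(o) = (o + (o/o - 5/o))*o = (o + (1 - 5/o))*o = (1 + o - 5/o)*o = o*(1 + o - 5/o))
y(L) = 2 + L (y(L) = L + 2 = 2 + L)
x(y(t(4)), 5 - 1*5)² = (1/(2 + (-5 + 4 + 4²)))² = (1/(2 + (-5 + 4 + 16)))² = (1/(2 + 15))² = (1/17)² = 1/289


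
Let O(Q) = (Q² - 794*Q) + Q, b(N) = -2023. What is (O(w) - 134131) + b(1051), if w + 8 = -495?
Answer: 515734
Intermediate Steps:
w = -503 (w = -8 - 495 = -503)
O(Q) = Q² - 793*Q
(O(w) - 134131) + b(1051) = (-503*(-793 - 503) - 134131) - 2023 = (-503*(-1296) - 134131) - 2023 = (651888 - 134131) - 2023 = 517757 - 2023 = 515734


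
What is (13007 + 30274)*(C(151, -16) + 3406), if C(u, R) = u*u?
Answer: 1134265167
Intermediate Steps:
C(u, R) = u²
(13007 + 30274)*(C(151, -16) + 3406) = (13007 + 30274)*(151² + 3406) = 43281*(22801 + 3406) = 43281*26207 = 1134265167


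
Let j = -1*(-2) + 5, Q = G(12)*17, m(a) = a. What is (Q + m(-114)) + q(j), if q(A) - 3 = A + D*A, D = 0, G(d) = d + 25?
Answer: 525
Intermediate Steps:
G(d) = 25 + d
Q = 629 (Q = (25 + 12)*17 = 37*17 = 629)
j = 7 (j = 2 + 5 = 7)
q(A) = 3 + A (q(A) = 3 + (A + 0*A) = 3 + (A + 0) = 3 + A)
(Q + m(-114)) + q(j) = (629 - 114) + (3 + 7) = 515 + 10 = 525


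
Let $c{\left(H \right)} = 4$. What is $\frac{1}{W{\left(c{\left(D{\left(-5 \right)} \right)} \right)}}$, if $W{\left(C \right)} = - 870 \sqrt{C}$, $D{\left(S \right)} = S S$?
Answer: $- \frac{1}{1740} \approx -0.00057471$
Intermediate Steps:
$D{\left(S \right)} = S^{2}$
$\frac{1}{W{\left(c{\left(D{\left(-5 \right)} \right)} \right)}} = \frac{1}{\left(-870\right) \sqrt{4}} = \frac{1}{\left(-870\right) 2} = \frac{1}{-1740} = - \frac{1}{1740}$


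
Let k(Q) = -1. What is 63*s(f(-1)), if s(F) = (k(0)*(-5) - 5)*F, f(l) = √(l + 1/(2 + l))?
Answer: 0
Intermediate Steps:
s(F) = 0 (s(F) = (-1*(-5) - 5)*F = (5 - 5)*F = 0*F = 0)
63*s(f(-1)) = 63*0 = 0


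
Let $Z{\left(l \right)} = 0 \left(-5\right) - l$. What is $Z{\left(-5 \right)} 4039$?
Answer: $20195$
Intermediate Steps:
$Z{\left(l \right)} = - l$ ($Z{\left(l \right)} = 0 - l = - l$)
$Z{\left(-5 \right)} 4039 = \left(-1\right) \left(-5\right) 4039 = 5 \cdot 4039 = 20195$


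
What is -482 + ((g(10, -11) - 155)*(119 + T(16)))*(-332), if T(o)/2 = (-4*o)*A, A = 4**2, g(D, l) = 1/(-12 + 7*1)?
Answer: -496974538/5 ≈ -9.9395e+7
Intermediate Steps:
g(D, l) = -1/5 (g(D, l) = 1/(-12 + 7) = 1/(-5) = -1/5)
A = 16
T(o) = -128*o (T(o) = 2*(-4*o*16) = 2*(-64*o) = -128*o)
-482 + ((g(10, -11) - 155)*(119 + T(16)))*(-332) = -482 + ((-1/5 - 155)*(119 - 128*16))*(-332) = -482 - 776*(119 - 2048)/5*(-332) = -482 - 776/5*(-1929)*(-332) = -482 + (1496904/5)*(-332) = -482 - 496972128/5 = -496974538/5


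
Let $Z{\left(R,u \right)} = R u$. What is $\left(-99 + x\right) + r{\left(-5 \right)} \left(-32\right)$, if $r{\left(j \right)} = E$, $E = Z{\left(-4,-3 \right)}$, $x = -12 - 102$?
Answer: $-597$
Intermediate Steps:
$x = -114$
$E = 12$ ($E = \left(-4\right) \left(-3\right) = 12$)
$r{\left(j \right)} = 12$
$\left(-99 + x\right) + r{\left(-5 \right)} \left(-32\right) = \left(-99 - 114\right) + 12 \left(-32\right) = -213 - 384 = -597$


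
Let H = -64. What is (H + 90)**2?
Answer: 676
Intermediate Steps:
(H + 90)**2 = (-64 + 90)**2 = 26**2 = 676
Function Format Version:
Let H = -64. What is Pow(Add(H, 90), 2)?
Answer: 676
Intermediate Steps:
Pow(Add(H, 90), 2) = Pow(Add(-64, 90), 2) = Pow(26, 2) = 676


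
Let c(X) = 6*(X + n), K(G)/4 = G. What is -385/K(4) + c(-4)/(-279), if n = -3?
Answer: -35581/1488 ≈ -23.912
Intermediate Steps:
K(G) = 4*G
c(X) = -18 + 6*X (c(X) = 6*(X - 3) = 6*(-3 + X) = -18 + 6*X)
-385/K(4) + c(-4)/(-279) = -385/(4*4) + (-18 + 6*(-4))/(-279) = -385/16 + (-18 - 24)*(-1/279) = -385*1/16 - 42*(-1/279) = -385/16 + 14/93 = -35581/1488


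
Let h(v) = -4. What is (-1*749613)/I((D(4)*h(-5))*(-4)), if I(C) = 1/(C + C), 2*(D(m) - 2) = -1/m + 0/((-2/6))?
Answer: -44976780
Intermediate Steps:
D(m) = 2 - 1/(2*m) (D(m) = 2 + (-1/m + 0/((-2/6)))/2 = 2 + (-1/m + 0/((-2*1/6)))/2 = 2 + (-1/m + 0/(-1/3))/2 = 2 + (-1/m + 0*(-3))/2 = 2 + (-1/m + 0)/2 = 2 + (-1/m)/2 = 2 - 1/(2*m))
I(C) = 1/(2*C)
(-1*749613)/I((D(4)*h(-5))*(-4)) = (-1*749613)/((1/(2*((((2 - 1/2/4)*(-4))*(-4)))))) = -749613/(1/(2*((((2 - 1/2*1/4)*(-4))*(-4))))) = -749613/(1/(2*((((2 - 1/8)*(-4))*(-4))))) = -749613/(1/(2*((((15/8)*(-4))*(-4))))) = -749613/(1/(2*((-15/2*(-4))))) = -749613/((1/2)/30) = -749613/((1/2)*(1/30)) = -749613/1/60 = -749613*60 = -44976780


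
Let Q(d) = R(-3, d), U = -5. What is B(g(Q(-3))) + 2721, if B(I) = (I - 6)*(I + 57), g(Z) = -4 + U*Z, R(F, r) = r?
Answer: 3061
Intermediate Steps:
Q(d) = d
g(Z) = -4 - 5*Z
B(I) = (-6 + I)*(57 + I)
B(g(Q(-3))) + 2721 = (-342 + (-4 - 5*(-3))**2 + 51*(-4 - 5*(-3))) + 2721 = (-342 + (-4 + 15)**2 + 51*(-4 + 15)) + 2721 = (-342 + 11**2 + 51*11) + 2721 = (-342 + 121 + 561) + 2721 = 340 + 2721 = 3061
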